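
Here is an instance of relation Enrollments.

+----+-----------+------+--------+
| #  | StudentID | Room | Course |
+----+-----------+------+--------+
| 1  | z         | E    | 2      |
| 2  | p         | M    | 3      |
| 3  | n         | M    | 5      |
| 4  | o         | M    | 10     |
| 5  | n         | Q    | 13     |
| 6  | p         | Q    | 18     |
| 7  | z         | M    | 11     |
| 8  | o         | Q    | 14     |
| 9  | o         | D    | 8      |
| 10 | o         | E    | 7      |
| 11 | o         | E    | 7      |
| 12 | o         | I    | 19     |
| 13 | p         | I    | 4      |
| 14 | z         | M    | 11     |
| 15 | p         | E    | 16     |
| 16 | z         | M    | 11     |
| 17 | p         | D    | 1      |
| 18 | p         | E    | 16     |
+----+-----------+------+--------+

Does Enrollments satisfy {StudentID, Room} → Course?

(StudentID=z, Room=E): row 1 → Course = 2 ✓
(StudentID=p, Room=M): row 2 → Course = 3 ✓
(StudentID=n, Room=M): row 3 → Course = 5 ✓
(StudentID=o, Room=M): row 4 → Course = 10 ✓
(StudentID=n, Room=Q): row 5 → Course = 13 ✓
(StudentID=p, Room=Q): row 6 → Course = 18 ✓
(StudentID=z, Room=M): rows 7, 14, 16 → Course = 11, 11, 11 ✓
(StudentID=o, Room=Q): row 8 → Course = 14 ✓
(StudentID=o, Room=D): row 9 → Course = 8 ✓
(StudentID=o, Room=E): rows 10, 11 → Course = 7, 7 ✓
(StudentID=o, Room=I): row 12 → Course = 19 ✓
(StudentID=p, Room=I): row 13 → Course = 4 ✓
(StudentID=p, Room=E): rows 15, 18 → Course = 16, 16 ✓
(StudentID=p, Room=D): row 17 → Course = 1 ✓
Every {StudentID, Room} value is associated with a single Course value, so {StudentID, Room} → Course holds.

Yes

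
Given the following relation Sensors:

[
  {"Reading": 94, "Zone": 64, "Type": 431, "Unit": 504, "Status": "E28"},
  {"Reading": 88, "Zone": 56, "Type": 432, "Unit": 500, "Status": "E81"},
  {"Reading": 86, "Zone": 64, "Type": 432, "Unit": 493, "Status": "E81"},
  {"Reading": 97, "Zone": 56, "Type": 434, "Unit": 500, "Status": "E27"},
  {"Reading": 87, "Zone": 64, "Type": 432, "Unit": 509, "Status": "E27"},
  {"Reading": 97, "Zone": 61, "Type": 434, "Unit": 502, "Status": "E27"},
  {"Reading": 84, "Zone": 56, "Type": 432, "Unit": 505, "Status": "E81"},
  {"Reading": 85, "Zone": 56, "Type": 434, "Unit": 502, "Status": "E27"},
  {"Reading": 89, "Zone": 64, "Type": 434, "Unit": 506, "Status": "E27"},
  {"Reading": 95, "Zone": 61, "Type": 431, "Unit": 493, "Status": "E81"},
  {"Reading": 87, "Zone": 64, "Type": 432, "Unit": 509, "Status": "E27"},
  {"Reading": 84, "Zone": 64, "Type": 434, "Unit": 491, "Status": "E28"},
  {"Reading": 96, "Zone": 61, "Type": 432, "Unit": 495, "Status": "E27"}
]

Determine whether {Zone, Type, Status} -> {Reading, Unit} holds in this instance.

(Zone=64, Type=431, Status=E28): 1 row → {Reading,Unit} = (94, 504) ✓
(Zone=56, Type=432, Status=E81): 2 rows → {Reading,Unit} takes values {(88, 500), (84, 505)} — violation
(Zone=64, Type=432, Status=E81): 1 row → {Reading,Unit} = (86, 493) ✓
(Zone=56, Type=434, Status=E27): 2 rows → {Reading,Unit} takes values {(97, 500), (85, 502)} — violation
(Zone=64, Type=432, Status=E27): 2 rows → {Reading,Unit} = (87, 509), (87, 509) ✓
(Zone=61, Type=434, Status=E27): 1 row → {Reading,Unit} = (97, 502) ✓
(Zone=64, Type=434, Status=E27): 1 row → {Reading,Unit} = (89, 506) ✓
(Zone=61, Type=431, Status=E81): 1 row → {Reading,Unit} = (95, 493) ✓
(Zone=64, Type=434, Status=E28): 1 row → {Reading,Unit} = (84, 491) ✓
(Zone=61, Type=432, Status=E27): 1 row → {Reading,Unit} = (96, 495) ✓
Two rows agree on {Zone, Type, Status} but differ on {Reading, Unit}, so {Zone, Type, Status} -> {Reading, Unit} does not hold.

No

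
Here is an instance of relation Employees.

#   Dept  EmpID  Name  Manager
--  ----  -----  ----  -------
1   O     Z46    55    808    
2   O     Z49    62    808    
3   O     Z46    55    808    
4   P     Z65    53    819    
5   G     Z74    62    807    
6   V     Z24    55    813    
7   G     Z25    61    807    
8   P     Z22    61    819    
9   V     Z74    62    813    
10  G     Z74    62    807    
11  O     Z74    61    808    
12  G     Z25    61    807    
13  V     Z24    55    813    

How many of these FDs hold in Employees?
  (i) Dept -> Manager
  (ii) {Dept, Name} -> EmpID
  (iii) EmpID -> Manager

2

(i) Dept -> Manager: every LHS value maps to a single RHS value — holds.
(ii) {Dept, Name} -> EmpID: every LHS value maps to a single RHS value — holds.
(iii) EmpID -> Manager: EmpID=Z74: rows 5, 9, 10, 11 → Manager takes values {807, 813, 808} — violation — fails.
2 of the 3 dependencies hold.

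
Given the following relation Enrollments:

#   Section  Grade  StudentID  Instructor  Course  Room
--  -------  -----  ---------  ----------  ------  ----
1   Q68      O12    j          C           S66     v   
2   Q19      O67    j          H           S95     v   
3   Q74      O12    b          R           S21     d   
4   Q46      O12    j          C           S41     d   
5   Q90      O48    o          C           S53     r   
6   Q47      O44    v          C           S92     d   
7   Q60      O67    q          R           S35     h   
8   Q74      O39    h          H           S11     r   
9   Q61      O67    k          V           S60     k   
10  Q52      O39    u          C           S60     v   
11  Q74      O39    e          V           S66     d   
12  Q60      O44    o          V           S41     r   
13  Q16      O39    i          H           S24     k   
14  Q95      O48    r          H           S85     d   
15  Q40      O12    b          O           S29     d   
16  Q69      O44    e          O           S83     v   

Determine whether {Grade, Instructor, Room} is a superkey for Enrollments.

Yes

All 16 rows have distinct {Grade, Instructor, Room} values, so {Grade, Instructor, Room} → (all attributes) holds and {Grade, Instructor, Room} is a superkey.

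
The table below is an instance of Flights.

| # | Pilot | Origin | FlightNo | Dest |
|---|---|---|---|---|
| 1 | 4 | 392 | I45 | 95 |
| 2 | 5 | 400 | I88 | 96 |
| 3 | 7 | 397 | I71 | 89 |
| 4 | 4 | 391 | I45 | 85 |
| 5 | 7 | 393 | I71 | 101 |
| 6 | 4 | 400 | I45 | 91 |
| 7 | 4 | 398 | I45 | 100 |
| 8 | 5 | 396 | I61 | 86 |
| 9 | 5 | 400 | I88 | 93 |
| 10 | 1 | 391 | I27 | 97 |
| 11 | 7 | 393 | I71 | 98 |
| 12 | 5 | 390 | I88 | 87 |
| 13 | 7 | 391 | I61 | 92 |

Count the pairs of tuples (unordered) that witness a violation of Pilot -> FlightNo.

6

Pilot=4: all 4 rows agree on FlightNo — 0 pairs.
Pilot=5: violating pairs (2,8), (8,9), (8,12) — 3 pairs.
Pilot=7: violating pairs (3,13), (5,13), (11,13) — 3 pairs.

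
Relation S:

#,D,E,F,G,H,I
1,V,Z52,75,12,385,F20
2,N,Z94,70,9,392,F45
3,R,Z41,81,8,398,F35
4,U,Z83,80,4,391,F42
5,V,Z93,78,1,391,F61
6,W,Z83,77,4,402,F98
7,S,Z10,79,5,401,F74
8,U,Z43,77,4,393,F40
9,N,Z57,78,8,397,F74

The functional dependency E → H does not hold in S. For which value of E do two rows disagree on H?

E=Z52: row 1 → H = 385 ✓
E=Z94: row 2 → H = 392 ✓
E=Z41: row 3 → H = 398 ✓
E=Z83: rows 4, 6 → H takes values {391, 402} — violation
E=Z93: row 5 → H = 391 ✓
E=Z10: row 7 → H = 401 ✓
E=Z43: row 8 → H = 393 ✓
E=Z57: row 9 → H = 397 ✓
The only E value with inconsistent H is E=Z83.

Z83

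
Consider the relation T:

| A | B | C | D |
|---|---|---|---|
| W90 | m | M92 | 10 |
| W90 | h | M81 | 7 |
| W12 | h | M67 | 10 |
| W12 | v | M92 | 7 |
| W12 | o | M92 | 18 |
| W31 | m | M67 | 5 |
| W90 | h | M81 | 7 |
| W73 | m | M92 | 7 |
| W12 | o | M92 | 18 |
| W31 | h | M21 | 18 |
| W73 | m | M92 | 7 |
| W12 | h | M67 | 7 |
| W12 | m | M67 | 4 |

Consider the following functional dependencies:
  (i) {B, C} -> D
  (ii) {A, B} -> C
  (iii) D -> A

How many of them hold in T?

(i) {B, C} -> D: (B=m, C=M92): 3 rows → D takes values {10, 7} — violation; (B=h, C=M67): 2 rows → D takes values {10, 7} — violation; (B=m, C=M67): 2 rows → D takes values {5, 4} — violation — fails.
(ii) {A, B} -> C: every LHS value maps to a single RHS value — holds.
(iii) D -> A: D=10: 2 rows → A takes values {W90, W12} — violation; D=7: 6 rows → A takes values {W90, W12, W73} — violation; D=18: 3 rows → A takes values {W12, W31} — violation — fails.
1 of the 3 dependencies holds.

1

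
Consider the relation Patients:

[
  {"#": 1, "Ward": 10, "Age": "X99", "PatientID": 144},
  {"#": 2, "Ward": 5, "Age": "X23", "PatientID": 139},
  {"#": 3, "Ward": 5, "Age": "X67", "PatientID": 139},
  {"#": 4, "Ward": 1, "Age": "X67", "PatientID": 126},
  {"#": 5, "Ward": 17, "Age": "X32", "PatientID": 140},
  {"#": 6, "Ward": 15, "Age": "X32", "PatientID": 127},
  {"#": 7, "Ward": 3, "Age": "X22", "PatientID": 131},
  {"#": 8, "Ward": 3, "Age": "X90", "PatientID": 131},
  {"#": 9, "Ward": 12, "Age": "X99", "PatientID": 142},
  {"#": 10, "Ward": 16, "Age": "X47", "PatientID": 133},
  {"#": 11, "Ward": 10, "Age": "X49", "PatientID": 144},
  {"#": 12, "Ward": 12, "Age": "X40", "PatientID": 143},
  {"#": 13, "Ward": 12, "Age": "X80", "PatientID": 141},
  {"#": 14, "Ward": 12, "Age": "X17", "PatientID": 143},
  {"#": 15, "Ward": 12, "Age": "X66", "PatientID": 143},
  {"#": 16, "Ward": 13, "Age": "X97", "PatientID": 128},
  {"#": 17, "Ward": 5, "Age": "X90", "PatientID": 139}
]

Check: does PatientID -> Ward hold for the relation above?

PatientID=144: rows 1, 11 → Ward = 10, 10 ✓
PatientID=139: rows 2, 3, 17 → Ward = 5, 5, 5 ✓
PatientID=126: row 4 → Ward = 1 ✓
PatientID=140: row 5 → Ward = 17 ✓
PatientID=127: row 6 → Ward = 15 ✓
PatientID=131: rows 7, 8 → Ward = 3, 3 ✓
PatientID=142: row 9 → Ward = 12 ✓
PatientID=133: row 10 → Ward = 16 ✓
PatientID=143: rows 12, 14, 15 → Ward = 12, 12, 12 ✓
PatientID=141: row 13 → Ward = 12 ✓
PatientID=128: row 16 → Ward = 13 ✓
Every PatientID value is associated with a single Ward value, so PatientID -> Ward holds.

Yes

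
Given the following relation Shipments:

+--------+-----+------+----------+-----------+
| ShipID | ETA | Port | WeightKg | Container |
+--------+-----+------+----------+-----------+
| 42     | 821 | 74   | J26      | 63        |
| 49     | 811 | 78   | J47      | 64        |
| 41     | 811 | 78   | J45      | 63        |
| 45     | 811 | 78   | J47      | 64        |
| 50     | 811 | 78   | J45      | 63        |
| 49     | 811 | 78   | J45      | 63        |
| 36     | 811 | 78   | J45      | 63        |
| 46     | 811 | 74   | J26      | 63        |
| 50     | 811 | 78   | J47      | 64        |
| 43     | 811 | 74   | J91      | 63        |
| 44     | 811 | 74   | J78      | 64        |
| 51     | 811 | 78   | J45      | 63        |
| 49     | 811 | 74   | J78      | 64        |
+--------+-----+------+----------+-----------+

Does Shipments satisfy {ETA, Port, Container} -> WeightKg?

(ETA=821, Port=74, Container=63): 1 row → WeightKg = J26 ✓
(ETA=811, Port=78, Container=64): 3 rows → WeightKg = J47, J47, J47 ✓
(ETA=811, Port=78, Container=63): 5 rows → WeightKg = J45, J45, J45, J45, J45 ✓
(ETA=811, Port=74, Container=63): 2 rows → WeightKg takes values {J26, J91} — violation
(ETA=811, Port=74, Container=64): 2 rows → WeightKg = J78, J78 ✓
Two rows agree on {ETA, Port, Container} but differ on WeightKg, so {ETA, Port, Container} -> WeightKg does not hold.

No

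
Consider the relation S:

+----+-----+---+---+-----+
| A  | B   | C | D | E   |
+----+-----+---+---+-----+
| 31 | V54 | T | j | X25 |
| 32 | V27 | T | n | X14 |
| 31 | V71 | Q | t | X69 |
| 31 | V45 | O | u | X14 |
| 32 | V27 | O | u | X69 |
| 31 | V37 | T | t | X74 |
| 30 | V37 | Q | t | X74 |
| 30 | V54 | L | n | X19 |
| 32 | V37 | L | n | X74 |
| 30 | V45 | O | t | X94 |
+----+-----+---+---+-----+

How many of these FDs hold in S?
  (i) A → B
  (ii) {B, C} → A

0

(i) A → B: A=31: 4 rows → B takes values {V54, V71, V45, V37} — violation; A=32: 3 rows → B takes values {V27, V37} — violation; A=30: 3 rows → B takes values {V37, V54, V45} — violation — fails.
(ii) {B, C} → A: (B=V45, C=O): 2 rows → A takes values {31, 30} — violation — fails.
None of the 2 dependencies hold.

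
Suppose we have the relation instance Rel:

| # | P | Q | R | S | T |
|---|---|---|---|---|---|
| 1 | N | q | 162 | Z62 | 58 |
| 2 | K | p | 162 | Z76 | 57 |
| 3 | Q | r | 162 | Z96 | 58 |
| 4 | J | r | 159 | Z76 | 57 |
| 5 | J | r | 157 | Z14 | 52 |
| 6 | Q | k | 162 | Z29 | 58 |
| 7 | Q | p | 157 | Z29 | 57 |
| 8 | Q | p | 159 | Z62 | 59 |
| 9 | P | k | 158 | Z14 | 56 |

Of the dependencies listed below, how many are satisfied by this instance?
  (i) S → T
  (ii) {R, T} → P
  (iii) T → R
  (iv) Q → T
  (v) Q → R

0

(i) S → T: S=Z62: rows 1, 8 → T takes values {58, 59} — violation; S=Z14: rows 5, 9 → T takes values {52, 56} — violation; S=Z29: rows 6, 7 → T takes values {58, 57} — violation — fails.
(ii) {R, T} → P: (R=162, T=58): rows 1, 3, 6 → P takes values {N, Q} — violation — fails.
(iii) T → R: T=57: rows 2, 4, 7 → R takes values {162, 159, 157} — violation — fails.
(iv) Q → T: Q=p: rows 2, 7, 8 → T takes values {57, 59} — violation; Q=r: rows 3, 4, 5 → T takes values {58, 57, 52} — violation; Q=k: rows 6, 9 → T takes values {58, 56} — violation — fails.
(v) Q → R: Q=p: rows 2, 7, 8 → R takes values {162, 157, 159} — violation; Q=r: rows 3, 4, 5 → R takes values {162, 159, 157} — violation; Q=k: rows 6, 9 → R takes values {162, 158} — violation — fails.
None of the 5 dependencies hold.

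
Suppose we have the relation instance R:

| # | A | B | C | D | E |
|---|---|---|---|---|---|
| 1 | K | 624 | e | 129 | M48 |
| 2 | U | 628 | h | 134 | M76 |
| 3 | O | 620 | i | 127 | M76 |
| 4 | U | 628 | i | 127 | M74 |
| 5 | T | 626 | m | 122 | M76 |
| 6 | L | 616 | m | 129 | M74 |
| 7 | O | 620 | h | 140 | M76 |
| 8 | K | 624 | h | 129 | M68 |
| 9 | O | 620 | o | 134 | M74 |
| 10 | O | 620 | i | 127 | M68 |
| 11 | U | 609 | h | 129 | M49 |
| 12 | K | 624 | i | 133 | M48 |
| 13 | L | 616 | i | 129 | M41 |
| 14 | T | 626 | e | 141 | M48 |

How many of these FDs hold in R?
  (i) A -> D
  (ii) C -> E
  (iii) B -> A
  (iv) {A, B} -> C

(i) A -> D: A=K: rows 1, 8, 12 → D takes values {129, 133} — violation; A=U: rows 2, 4, 11 → D takes values {134, 127, 129} — violation; A=O: rows 3, 7, 9, 10 → D takes values {127, 140, 134} — violation; A=T: rows 5, 14 → D takes values {122, 141} — violation — fails.
(ii) C -> E: C=h: rows 2, 7, 8, 11 → E takes values {M76, M68, M49} — violation; C=i: rows 3, 4, 10, 12, 13 → E takes values {M76, M74, M68, M48, M41} — violation; C=m: rows 5, 6 → E takes values {M76, M74} — violation — fails.
(iii) B -> A: every LHS value maps to a single RHS value — holds.
(iv) {A, B} -> C: (A=K, B=624): rows 1, 8, 12 → C takes values {e, h, i} — violation; (A=U, B=628): rows 2, 4 → C takes values {h, i} — violation; (A=O, B=620): rows 3, 7, 9, 10 → C takes values {i, h, o} — violation; (A=T, B=626): rows 5, 14 → C takes values {m, e} — violation; (A=L, B=616): rows 6, 13 → C takes values {m, i} — violation — fails.
1 of the 4 dependencies holds.

1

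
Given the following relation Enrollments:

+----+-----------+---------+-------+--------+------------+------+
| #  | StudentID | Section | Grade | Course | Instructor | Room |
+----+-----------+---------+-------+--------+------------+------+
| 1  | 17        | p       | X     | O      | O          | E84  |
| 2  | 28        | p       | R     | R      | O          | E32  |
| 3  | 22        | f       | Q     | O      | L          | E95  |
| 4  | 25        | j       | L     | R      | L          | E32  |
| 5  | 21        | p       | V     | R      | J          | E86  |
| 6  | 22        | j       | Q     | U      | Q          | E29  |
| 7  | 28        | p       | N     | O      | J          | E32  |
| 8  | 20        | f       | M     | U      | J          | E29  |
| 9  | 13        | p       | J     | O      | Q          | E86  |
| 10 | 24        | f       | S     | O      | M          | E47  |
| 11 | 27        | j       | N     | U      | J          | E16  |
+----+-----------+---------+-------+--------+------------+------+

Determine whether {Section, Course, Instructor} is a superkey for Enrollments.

Yes

All 11 rows have distinct {Section, Course, Instructor} values, so {Section, Course, Instructor} → (all attributes) holds and {Section, Course, Instructor} is a superkey.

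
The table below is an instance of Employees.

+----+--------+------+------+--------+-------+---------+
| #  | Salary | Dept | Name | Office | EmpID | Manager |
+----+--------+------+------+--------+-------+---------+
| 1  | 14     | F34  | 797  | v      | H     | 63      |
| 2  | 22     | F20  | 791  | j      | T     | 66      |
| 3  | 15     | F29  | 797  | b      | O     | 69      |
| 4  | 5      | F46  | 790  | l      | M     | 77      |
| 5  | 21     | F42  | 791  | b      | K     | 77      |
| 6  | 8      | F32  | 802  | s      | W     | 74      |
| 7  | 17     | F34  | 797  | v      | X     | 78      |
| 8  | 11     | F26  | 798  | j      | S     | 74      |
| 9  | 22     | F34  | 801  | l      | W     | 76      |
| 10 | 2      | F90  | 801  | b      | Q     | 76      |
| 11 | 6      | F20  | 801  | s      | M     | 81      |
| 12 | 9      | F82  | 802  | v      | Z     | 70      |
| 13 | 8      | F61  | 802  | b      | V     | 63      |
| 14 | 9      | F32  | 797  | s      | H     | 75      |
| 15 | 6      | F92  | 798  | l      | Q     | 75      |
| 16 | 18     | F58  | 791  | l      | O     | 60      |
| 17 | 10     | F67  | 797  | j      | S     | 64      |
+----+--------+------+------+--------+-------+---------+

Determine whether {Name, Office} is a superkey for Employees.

No

Rows 1 and 7 have the same {Name, Office} value (Name=797, Office=v) but are distinct tuples, so {Name, Office} does not determine every attribute — not a superkey.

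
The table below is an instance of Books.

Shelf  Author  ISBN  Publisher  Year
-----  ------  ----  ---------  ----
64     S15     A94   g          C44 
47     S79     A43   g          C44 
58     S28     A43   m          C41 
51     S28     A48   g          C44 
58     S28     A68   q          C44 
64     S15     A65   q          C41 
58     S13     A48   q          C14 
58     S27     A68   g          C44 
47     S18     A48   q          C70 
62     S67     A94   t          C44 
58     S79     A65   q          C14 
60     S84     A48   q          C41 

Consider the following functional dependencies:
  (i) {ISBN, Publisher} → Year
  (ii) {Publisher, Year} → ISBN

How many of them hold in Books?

0

(i) {ISBN, Publisher} → Year: (ISBN=A65, Publisher=q): 2 rows → Year takes values {C41, C14} — violation; (ISBN=A48, Publisher=q): 3 rows → Year takes values {C14, C70, C41} — violation — fails.
(ii) {Publisher, Year} → ISBN: (Publisher=g, Year=C44): 4 rows → ISBN takes values {A94, A43, A48, A68} — violation; (Publisher=q, Year=C41): 2 rows → ISBN takes values {A65, A48} — violation; (Publisher=q, Year=C14): 2 rows → ISBN takes values {A48, A65} — violation — fails.
None of the 2 dependencies hold.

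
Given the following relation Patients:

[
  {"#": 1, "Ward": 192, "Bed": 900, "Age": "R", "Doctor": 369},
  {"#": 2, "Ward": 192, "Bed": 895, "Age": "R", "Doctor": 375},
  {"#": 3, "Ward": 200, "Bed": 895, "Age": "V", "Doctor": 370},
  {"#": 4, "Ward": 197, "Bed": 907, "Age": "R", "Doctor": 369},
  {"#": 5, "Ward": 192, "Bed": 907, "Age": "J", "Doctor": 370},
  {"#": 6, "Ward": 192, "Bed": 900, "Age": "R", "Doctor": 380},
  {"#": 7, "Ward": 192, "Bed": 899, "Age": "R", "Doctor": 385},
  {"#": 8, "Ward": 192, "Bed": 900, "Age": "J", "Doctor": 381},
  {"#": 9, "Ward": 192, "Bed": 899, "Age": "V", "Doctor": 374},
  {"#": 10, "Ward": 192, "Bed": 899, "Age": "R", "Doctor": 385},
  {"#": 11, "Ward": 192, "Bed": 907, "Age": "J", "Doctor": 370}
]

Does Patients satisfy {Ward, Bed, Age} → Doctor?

(Ward=192, Bed=900, Age=R): rows 1, 6 → Doctor takes values {369, 380} — violation
(Ward=192, Bed=895, Age=R): row 2 → Doctor = 375 ✓
(Ward=200, Bed=895, Age=V): row 3 → Doctor = 370 ✓
(Ward=197, Bed=907, Age=R): row 4 → Doctor = 369 ✓
(Ward=192, Bed=907, Age=J): rows 5, 11 → Doctor = 370, 370 ✓
(Ward=192, Bed=899, Age=R): rows 7, 10 → Doctor = 385, 385 ✓
(Ward=192, Bed=900, Age=J): row 8 → Doctor = 381 ✓
(Ward=192, Bed=899, Age=V): row 9 → Doctor = 374 ✓
Two rows agree on {Ward, Bed, Age} but differ on Doctor, so {Ward, Bed, Age} → Doctor does not hold.

No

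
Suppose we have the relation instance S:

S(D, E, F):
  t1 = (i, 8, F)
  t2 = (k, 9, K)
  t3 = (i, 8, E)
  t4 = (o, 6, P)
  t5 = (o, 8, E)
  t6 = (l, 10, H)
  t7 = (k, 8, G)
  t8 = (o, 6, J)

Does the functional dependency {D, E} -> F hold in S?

No

(D=i, E=8): rows 1, 3 → F takes values {F, E} — violation
(D=k, E=9): row 2 → F = K ✓
(D=o, E=6): rows 4, 8 → F takes values {P, J} — violation
(D=o, E=8): row 5 → F = E ✓
(D=l, E=10): row 6 → F = H ✓
(D=k, E=8): row 7 → F = G ✓
Two rows agree on {D, E} but differ on F, so {D, E} -> F does not hold.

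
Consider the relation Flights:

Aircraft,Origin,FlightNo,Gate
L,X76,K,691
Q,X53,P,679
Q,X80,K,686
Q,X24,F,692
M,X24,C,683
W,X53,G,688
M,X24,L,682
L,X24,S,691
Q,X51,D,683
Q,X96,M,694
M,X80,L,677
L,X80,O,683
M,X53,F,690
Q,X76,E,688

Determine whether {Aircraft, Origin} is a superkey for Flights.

No

Two distinct rows share (Aircraft=M, Origin=X24), so {Aircraft, Origin} does not determine every attribute — not a superkey.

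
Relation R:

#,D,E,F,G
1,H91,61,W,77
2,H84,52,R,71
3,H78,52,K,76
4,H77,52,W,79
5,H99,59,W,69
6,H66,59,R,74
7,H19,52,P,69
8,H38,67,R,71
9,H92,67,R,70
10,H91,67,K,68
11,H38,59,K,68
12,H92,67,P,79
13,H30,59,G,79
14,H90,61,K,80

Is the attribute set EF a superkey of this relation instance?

Rows 8 and 9 have the same EF value (E=67, F=R) but are distinct tuples, so EF does not determine every attribute — not a superkey.

No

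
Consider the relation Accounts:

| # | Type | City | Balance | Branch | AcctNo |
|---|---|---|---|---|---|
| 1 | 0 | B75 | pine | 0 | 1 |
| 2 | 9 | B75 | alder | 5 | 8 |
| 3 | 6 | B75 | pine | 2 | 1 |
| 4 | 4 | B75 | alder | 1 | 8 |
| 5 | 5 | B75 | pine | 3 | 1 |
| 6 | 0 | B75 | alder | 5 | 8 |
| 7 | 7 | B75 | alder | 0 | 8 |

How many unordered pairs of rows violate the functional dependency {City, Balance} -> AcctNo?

0

(City=B75, Balance=pine): all 3 rows agree on AcctNo — 0 pairs.
(City=B75, Balance=alder): all 4 rows agree on AcctNo — 0 pairs.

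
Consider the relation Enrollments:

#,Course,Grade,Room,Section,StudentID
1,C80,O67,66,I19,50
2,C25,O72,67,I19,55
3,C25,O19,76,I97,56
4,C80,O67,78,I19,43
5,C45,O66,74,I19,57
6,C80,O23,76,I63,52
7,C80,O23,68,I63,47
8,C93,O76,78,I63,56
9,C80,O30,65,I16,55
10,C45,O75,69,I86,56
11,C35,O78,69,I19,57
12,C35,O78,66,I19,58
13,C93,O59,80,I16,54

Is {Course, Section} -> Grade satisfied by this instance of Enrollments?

(Course=C80, Section=I19): rows 1, 4 → Grade = O67, O67 ✓
(Course=C25, Section=I19): row 2 → Grade = O72 ✓
(Course=C25, Section=I97): row 3 → Grade = O19 ✓
(Course=C45, Section=I19): row 5 → Grade = O66 ✓
(Course=C80, Section=I63): rows 6, 7 → Grade = O23, O23 ✓
(Course=C93, Section=I63): row 8 → Grade = O76 ✓
(Course=C80, Section=I16): row 9 → Grade = O30 ✓
(Course=C45, Section=I86): row 10 → Grade = O75 ✓
(Course=C35, Section=I19): rows 11, 12 → Grade = O78, O78 ✓
(Course=C93, Section=I16): row 13 → Grade = O59 ✓
Every {Course, Section} value is associated with a single Grade value, so {Course, Section} -> Grade holds.

Yes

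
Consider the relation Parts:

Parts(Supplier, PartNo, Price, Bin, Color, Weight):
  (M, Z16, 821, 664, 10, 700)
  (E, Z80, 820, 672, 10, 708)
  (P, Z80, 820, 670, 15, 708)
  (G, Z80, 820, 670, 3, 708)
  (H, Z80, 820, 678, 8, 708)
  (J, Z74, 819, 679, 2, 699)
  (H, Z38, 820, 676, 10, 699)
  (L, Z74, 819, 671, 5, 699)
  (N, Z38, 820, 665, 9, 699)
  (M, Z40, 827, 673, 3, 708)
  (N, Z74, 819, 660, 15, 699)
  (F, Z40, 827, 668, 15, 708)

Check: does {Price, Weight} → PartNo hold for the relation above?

(Price=821, Weight=700): 1 row → PartNo = Z16 ✓
(Price=820, Weight=708): 4 rows → PartNo = Z80, Z80, Z80, Z80 ✓
(Price=819, Weight=699): 3 rows → PartNo = Z74, Z74, Z74 ✓
(Price=820, Weight=699): 2 rows → PartNo = Z38, Z38 ✓
(Price=827, Weight=708): 2 rows → PartNo = Z40, Z40 ✓
Every {Price, Weight} value is associated with a single PartNo value, so {Price, Weight} → PartNo holds.

Yes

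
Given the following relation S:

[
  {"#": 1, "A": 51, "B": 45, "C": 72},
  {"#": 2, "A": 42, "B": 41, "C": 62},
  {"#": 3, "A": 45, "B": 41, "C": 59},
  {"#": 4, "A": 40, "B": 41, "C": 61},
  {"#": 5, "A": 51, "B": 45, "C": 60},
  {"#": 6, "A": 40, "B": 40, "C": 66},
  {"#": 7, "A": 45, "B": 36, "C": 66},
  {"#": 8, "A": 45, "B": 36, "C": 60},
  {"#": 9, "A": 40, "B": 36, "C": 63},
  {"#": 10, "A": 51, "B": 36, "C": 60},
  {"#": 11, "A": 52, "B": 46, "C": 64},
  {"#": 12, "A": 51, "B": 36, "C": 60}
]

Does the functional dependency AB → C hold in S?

No

(A=51, B=45): rows 1, 5 → C takes values {72, 60} — violation
(A=42, B=41): row 2 → C = 62 ✓
(A=45, B=41): row 3 → C = 59 ✓
(A=40, B=41): row 4 → C = 61 ✓
(A=40, B=40): row 6 → C = 66 ✓
(A=45, B=36): rows 7, 8 → C takes values {66, 60} — violation
(A=40, B=36): row 9 → C = 63 ✓
(A=51, B=36): rows 10, 12 → C = 60, 60 ✓
(A=52, B=46): row 11 → C = 64 ✓
Two rows agree on AB but differ on C, so AB → C does not hold.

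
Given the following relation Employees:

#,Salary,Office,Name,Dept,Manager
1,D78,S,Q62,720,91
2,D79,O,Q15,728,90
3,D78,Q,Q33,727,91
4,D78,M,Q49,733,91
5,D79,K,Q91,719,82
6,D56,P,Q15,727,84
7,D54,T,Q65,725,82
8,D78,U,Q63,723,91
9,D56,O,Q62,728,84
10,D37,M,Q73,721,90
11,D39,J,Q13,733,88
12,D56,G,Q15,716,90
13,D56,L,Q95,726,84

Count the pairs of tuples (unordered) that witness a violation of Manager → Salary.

4

Manager=91: all 4 rows agree on Salary — 0 pairs.
Manager=90: violating pairs (2,10), (2,12), (10,12) — 3 pairs.
Manager=82: violating pairs (5,7) — 1 pair.
Manager=84: all 3 rows agree on Salary — 0 pairs.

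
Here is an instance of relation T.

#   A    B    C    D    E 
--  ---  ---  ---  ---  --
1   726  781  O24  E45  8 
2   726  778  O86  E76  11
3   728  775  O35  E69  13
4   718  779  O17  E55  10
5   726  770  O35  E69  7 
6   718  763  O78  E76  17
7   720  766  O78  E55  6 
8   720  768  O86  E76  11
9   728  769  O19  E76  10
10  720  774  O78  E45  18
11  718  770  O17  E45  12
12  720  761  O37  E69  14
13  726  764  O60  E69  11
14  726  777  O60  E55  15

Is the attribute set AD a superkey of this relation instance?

Rows 5 and 13 have the same AD value (A=726, D=E69) but are distinct tuples, so AD does not determine every attribute — not a superkey.

No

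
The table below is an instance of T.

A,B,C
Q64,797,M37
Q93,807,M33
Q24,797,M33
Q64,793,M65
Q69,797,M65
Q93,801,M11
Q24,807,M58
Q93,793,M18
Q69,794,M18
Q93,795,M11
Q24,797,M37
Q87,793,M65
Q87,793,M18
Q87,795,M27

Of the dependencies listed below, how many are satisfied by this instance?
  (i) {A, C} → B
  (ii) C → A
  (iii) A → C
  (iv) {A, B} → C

0

(i) {A, C} → B: (A=Q93, C=M11): 2 rows → B takes values {801, 795} — violation — fails.
(ii) C → A: C=M37: 2 rows → A takes values {Q64, Q24} — violation; C=M33: 2 rows → A takes values {Q93, Q24} — violation; C=M65: 3 rows → A takes values {Q64, Q69, Q87} — violation; C=M18: 3 rows → A takes values {Q93, Q69, Q87} — violation — fails.
(iii) A → C: A=Q64: 2 rows → C takes values {M37, M65} — violation; A=Q93: 4 rows → C takes values {M33, M11, M18} — violation; A=Q24: 3 rows → C takes values {M33, M58, M37} — violation; A=Q69: 2 rows → C takes values {M65, M18} — violation; A=Q87: 3 rows → C takes values {M65, M18, M27} — violation — fails.
(iv) {A, B} → C: (A=Q24, B=797): 2 rows → C takes values {M33, M37} — violation; (A=Q87, B=793): 2 rows → C takes values {M65, M18} — violation — fails.
None of the 4 dependencies hold.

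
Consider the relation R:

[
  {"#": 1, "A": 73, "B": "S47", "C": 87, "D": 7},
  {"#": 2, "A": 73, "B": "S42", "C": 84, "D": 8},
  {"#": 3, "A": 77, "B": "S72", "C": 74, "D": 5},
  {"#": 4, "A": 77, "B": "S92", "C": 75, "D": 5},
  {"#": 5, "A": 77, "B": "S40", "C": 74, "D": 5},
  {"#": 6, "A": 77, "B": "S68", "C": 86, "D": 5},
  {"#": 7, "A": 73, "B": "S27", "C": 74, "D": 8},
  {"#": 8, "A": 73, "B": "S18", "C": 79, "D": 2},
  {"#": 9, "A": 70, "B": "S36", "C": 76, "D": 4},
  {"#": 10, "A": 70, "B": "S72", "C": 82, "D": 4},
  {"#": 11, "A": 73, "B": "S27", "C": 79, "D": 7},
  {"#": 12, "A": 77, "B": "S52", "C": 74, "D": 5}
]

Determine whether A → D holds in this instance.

A=73: rows 1, 2, 7, 8, 11 → D takes values {7, 8, 2} — violation
A=77: rows 3, 4, 5, 6, 12 → D = 5, 5, 5, 5, 5 ✓
A=70: rows 9, 10 → D = 4, 4 ✓
Two rows agree on A but differ on D, so A → D does not hold.

No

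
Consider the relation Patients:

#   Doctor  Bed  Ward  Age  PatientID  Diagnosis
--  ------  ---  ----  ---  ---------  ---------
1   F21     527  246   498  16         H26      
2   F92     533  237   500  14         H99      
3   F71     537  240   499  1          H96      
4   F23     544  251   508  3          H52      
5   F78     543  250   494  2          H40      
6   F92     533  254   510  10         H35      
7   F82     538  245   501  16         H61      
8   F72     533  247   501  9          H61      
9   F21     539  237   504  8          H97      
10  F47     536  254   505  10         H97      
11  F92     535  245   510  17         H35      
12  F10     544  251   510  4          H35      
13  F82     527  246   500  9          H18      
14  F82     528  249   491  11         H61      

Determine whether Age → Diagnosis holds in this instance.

Age=498: row 1 → Diagnosis = H26 ✓
Age=500: rows 2, 13 → Diagnosis takes values {H99, H18} — violation
Age=499: row 3 → Diagnosis = H96 ✓
Age=508: row 4 → Diagnosis = H52 ✓
Age=494: row 5 → Diagnosis = H40 ✓
Age=510: rows 6, 11, 12 → Diagnosis = H35, H35, H35 ✓
Age=501: rows 7, 8 → Diagnosis = H61, H61 ✓
Age=504: row 9 → Diagnosis = H97 ✓
Age=505: row 10 → Diagnosis = H97 ✓
Age=491: row 14 → Diagnosis = H61 ✓
Two rows agree on Age but differ on Diagnosis, so Age → Diagnosis does not hold.

No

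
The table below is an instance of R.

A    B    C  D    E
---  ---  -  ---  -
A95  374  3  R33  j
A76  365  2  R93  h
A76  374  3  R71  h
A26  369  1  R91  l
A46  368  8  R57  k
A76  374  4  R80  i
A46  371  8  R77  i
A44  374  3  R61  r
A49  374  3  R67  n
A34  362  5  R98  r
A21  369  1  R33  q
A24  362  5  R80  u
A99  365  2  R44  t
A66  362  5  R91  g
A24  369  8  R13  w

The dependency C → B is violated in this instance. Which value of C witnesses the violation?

8

C=3: 4 rows → B = 374, 374, 374, 374 ✓
C=2: 2 rows → B = 365, 365 ✓
C=1: 2 rows → B = 369, 369 ✓
C=8: 3 rows → B takes values {368, 371, 369} — violation
C=4: 1 row → B = 374 ✓
C=5: 3 rows → B = 362, 362, 362 ✓
The only C value with inconsistent B is C=8.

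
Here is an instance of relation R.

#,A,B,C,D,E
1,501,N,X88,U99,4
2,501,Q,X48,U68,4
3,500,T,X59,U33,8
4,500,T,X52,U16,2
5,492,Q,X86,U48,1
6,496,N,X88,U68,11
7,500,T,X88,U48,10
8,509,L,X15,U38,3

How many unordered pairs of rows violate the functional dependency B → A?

B=N: violating pairs (1,6) — 1 pair.
B=Q: violating pairs (2,5) — 1 pair.
B=T: all 3 rows agree on A — 0 pairs.

2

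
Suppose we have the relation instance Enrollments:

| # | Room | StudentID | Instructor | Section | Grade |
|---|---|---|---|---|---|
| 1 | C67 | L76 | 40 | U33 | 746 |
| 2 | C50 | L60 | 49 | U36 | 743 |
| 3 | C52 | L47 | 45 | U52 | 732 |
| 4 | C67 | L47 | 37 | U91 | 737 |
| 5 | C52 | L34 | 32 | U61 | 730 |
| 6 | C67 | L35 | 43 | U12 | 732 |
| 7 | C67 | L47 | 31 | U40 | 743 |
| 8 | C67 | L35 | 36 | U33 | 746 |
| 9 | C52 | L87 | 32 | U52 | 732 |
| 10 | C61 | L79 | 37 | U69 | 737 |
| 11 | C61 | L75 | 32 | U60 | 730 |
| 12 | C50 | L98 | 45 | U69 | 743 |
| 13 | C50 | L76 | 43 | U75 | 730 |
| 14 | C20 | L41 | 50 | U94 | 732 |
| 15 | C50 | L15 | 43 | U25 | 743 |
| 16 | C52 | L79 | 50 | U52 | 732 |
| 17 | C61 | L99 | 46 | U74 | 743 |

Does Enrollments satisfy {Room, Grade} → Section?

(Room=C67, Grade=746): rows 1, 8 → Section = U33, U33 ✓
(Room=C50, Grade=743): rows 2, 12, 15 → Section takes values {U36, U69, U25} — violation
(Room=C52, Grade=732): rows 3, 9, 16 → Section = U52, U52, U52 ✓
(Room=C67, Grade=737): row 4 → Section = U91 ✓
(Room=C52, Grade=730): row 5 → Section = U61 ✓
(Room=C67, Grade=732): row 6 → Section = U12 ✓
(Room=C67, Grade=743): row 7 → Section = U40 ✓
(Room=C61, Grade=737): row 10 → Section = U69 ✓
(Room=C61, Grade=730): row 11 → Section = U60 ✓
(Room=C50, Grade=730): row 13 → Section = U75 ✓
(Room=C20, Grade=732): row 14 → Section = U94 ✓
(Room=C61, Grade=743): row 17 → Section = U74 ✓
Two rows agree on {Room, Grade} but differ on Section, so {Room, Grade} → Section does not hold.

No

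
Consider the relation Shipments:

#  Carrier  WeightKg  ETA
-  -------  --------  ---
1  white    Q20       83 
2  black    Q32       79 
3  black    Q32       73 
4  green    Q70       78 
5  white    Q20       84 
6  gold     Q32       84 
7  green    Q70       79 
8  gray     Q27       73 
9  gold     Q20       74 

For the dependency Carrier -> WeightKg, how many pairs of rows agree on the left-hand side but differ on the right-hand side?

1

Carrier=white: all 2 rows agree on WeightKg — 0 pairs.
Carrier=black: all 2 rows agree on WeightKg — 0 pairs.
Carrier=green: all 2 rows agree on WeightKg — 0 pairs.
Carrier=gold: violating pairs (6,9) — 1 pair.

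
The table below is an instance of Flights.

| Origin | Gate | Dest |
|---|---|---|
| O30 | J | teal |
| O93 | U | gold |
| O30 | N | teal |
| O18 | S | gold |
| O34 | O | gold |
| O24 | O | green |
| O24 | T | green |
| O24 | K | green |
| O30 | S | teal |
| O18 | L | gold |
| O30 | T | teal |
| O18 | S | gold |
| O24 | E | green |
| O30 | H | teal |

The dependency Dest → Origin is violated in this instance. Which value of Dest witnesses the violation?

Dest=teal: 5 rows → Origin = O30, O30, O30, O30, O30 ✓
Dest=gold: 5 rows → Origin takes values {O93, O18, O34} — violation
Dest=green: 4 rows → Origin = O24, O24, O24, O24 ✓
The only Dest value with inconsistent Origin is Dest=gold.

gold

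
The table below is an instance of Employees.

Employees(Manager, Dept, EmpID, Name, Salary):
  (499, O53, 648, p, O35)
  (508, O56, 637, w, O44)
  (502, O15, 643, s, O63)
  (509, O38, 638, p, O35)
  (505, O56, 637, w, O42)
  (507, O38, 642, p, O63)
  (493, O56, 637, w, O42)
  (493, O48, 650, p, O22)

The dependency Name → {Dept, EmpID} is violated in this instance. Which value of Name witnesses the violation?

Name=p: 4 rows → {Dept,EmpID} takes values {(O53, 648), (O38, 638), (O38, 642), (O48, 650)} — violation
Name=w: 3 rows → {Dept,EmpID} = (O56, 637), (O56, 637), (O56, 637) ✓
Name=s: 1 row → {Dept,EmpID} = (O15, 643) ✓
The only Name value with inconsistent RHS is Name=p.

p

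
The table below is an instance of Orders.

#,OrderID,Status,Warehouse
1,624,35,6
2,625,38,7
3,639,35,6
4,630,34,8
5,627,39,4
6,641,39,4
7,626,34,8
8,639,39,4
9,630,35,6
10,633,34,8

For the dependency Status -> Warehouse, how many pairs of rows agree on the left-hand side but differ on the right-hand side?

Status=35: all 3 rows agree on Warehouse — 0 pairs.
Status=34: all 3 rows agree on Warehouse — 0 pairs.
Status=39: all 3 rows agree on Warehouse — 0 pairs.

0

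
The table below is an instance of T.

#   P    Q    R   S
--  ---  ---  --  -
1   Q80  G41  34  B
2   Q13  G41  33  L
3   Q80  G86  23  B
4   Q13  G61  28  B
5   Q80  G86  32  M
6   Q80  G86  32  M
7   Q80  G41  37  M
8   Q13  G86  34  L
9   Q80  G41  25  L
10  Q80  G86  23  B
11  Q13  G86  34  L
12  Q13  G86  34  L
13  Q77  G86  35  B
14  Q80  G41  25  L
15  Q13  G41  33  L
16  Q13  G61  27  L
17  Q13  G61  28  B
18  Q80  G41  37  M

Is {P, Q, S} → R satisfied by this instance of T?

Yes

(P=Q80, Q=G41, S=B): row 1 → R = 34 ✓
(P=Q13, Q=G41, S=L): rows 2, 15 → R = 33, 33 ✓
(P=Q80, Q=G86, S=B): rows 3, 10 → R = 23, 23 ✓
(P=Q13, Q=G61, S=B): rows 4, 17 → R = 28, 28 ✓
(P=Q80, Q=G86, S=M): rows 5, 6 → R = 32, 32 ✓
(P=Q80, Q=G41, S=M): rows 7, 18 → R = 37, 37 ✓
(P=Q13, Q=G86, S=L): rows 8, 11, 12 → R = 34, 34, 34 ✓
(P=Q80, Q=G41, S=L): rows 9, 14 → R = 25, 25 ✓
(P=Q77, Q=G86, S=B): row 13 → R = 35 ✓
(P=Q13, Q=G61, S=L): row 16 → R = 27 ✓
Every {P, Q, S} value is associated with a single R value, so {P, Q, S} → R holds.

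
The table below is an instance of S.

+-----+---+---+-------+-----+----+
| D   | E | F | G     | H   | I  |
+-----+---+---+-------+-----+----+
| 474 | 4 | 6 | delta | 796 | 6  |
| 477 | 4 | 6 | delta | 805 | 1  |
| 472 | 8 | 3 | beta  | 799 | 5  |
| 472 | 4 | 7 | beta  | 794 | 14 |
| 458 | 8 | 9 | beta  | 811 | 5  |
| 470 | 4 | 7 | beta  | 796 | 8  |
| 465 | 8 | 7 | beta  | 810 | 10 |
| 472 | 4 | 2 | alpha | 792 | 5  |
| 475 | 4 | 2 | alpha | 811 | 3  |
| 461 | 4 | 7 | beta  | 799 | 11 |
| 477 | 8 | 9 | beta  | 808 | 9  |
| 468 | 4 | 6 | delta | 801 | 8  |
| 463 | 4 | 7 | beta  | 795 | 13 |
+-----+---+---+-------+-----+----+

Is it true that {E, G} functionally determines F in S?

(E=4, G=delta): 3 rows → F = 6, 6, 6 ✓
(E=8, G=beta): 4 rows → F takes values {3, 9, 7} — violation
(E=4, G=beta): 4 rows → F = 7, 7, 7, 7 ✓
(E=4, G=alpha): 2 rows → F = 2, 2 ✓
Two rows agree on {E, G} but differ on F, so {E, G} -> F does not hold.

No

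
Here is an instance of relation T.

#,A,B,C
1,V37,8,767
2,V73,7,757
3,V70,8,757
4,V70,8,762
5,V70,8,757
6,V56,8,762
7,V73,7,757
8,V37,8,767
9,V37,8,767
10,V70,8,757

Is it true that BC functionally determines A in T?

No

(B=8, C=767): rows 1, 8, 9 → A = V37, V37, V37 ✓
(B=7, C=757): rows 2, 7 → A = V73, V73 ✓
(B=8, C=757): rows 3, 5, 10 → A = V70, V70, V70 ✓
(B=8, C=762): rows 4, 6 → A takes values {V70, V56} — violation
Two rows agree on BC but differ on A, so BC -> A does not hold.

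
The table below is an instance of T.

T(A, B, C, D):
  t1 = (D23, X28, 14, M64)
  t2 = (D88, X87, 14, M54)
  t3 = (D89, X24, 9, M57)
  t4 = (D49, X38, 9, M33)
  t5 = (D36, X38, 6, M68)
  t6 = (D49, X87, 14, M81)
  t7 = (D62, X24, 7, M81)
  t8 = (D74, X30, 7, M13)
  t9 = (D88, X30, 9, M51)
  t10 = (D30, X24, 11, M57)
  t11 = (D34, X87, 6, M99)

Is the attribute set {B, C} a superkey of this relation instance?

No

Rows 2 and 6 have the same {B, C} value (B=X87, C=14) but are distinct tuples, so {B, C} does not determine every attribute — not a superkey.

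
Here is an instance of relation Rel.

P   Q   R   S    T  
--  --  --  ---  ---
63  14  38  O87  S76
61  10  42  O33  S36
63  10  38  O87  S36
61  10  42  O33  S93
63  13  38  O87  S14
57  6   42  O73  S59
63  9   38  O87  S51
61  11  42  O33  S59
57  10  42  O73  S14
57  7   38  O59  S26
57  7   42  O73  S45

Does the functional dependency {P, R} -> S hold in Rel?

(P=63, R=38): 4 rows → S = O87, O87, O87, O87 ✓
(P=61, R=42): 3 rows → S = O33, O33, O33 ✓
(P=57, R=42): 3 rows → S = O73, O73, O73 ✓
(P=57, R=38): 1 row → S = O59 ✓
Every {P, R} value is associated with a single S value, so {P, R} -> S holds.

Yes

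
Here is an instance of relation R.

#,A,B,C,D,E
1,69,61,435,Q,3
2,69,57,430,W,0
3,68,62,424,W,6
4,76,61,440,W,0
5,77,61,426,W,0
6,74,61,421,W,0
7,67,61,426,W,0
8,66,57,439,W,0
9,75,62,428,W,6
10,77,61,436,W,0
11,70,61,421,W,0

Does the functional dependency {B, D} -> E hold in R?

(B=61, D=Q): row 1 → E = 3 ✓
(B=57, D=W): rows 2, 8 → E = 0, 0 ✓
(B=62, D=W): rows 3, 9 → E = 6, 6 ✓
(B=61, D=W): rows 4, 5, 6, 7, 10, 11 → E = 0, 0, 0, 0, 0, 0 ✓
Every {B, D} value is associated with a single E value, so {B, D} -> E holds.

Yes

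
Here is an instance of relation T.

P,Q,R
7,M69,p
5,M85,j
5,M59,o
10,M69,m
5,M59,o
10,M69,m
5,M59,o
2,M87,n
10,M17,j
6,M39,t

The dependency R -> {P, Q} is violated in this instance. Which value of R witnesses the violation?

j

R=p: 1 row → {P,Q} = (7, M69) ✓
R=j: 2 rows → {P,Q} takes values {(5, M85), (10, M17)} — violation
R=o: 3 rows → {P,Q} = (5, M59), (5, M59), (5, M59) ✓
R=m: 2 rows → {P,Q} = (10, M69), (10, M69) ✓
R=n: 1 row → {P,Q} = (2, M87) ✓
R=t: 1 row → {P,Q} = (6, M39) ✓
The only R value with inconsistent RHS is R=j.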